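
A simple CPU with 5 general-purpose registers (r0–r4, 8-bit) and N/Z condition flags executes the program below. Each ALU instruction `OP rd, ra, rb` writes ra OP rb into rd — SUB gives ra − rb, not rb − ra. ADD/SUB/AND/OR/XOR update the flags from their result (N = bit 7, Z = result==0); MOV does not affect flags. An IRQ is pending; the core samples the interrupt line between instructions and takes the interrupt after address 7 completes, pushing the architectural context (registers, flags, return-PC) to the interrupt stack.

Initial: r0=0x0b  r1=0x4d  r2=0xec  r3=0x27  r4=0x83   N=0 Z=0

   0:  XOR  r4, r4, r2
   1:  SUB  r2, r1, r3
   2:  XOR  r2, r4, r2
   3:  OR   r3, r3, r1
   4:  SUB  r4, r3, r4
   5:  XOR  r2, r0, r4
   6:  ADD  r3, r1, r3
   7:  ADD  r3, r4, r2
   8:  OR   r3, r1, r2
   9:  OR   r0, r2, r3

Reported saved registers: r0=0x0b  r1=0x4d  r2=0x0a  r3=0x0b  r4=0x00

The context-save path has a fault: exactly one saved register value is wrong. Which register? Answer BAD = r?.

after  0: r0=0x0b r1=0x4d r2=0xec r3=0x27 r4=0x6f  N=0 Z=0
after  1: r0=0x0b r1=0x4d r2=0x26 r3=0x27 r4=0x6f  N=0 Z=0
after  2: r0=0x0b r1=0x4d r2=0x49 r3=0x27 r4=0x6f  N=0 Z=0
after  3: r0=0x0b r1=0x4d r2=0x49 r3=0x6f r4=0x6f  N=0 Z=0
after  4: r0=0x0b r1=0x4d r2=0x49 r3=0x6f r4=0x00  N=0 Z=1
after  5: r0=0x0b r1=0x4d r2=0x0b r3=0x6f r4=0x00  N=0 Z=0
after  6: r0=0x0b r1=0x4d r2=0x0b r3=0xbc r4=0x00  N=1 Z=0
after  7: r0=0x0b r1=0x4d r2=0x0b r3=0x0b r4=0x00  N=0 Z=0
-- IRQ taken; context saved, return-PC = 8 --
mismatch: r2: reported 0x0a vs actual 0x0b

BAD = r2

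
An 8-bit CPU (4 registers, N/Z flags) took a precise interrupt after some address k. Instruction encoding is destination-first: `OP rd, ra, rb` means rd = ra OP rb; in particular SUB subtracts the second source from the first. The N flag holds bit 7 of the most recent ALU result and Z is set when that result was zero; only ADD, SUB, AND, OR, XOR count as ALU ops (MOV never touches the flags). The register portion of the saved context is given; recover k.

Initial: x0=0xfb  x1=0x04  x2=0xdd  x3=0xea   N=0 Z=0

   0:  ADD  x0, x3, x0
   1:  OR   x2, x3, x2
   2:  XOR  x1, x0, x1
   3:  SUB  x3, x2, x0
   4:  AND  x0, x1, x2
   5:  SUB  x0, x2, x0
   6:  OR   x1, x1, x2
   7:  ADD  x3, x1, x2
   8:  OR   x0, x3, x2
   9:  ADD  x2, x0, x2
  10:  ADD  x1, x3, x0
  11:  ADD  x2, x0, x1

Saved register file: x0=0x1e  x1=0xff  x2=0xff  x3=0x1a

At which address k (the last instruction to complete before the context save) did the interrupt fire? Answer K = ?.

K = 6

after  0: x0=0xe5 x1=0x04 x2=0xdd x3=0xea  N=1 Z=0
after  1: x0=0xe5 x1=0x04 x2=0xff x3=0xea  N=1 Z=0
after  2: x0=0xe5 x1=0xe1 x2=0xff x3=0xea  N=1 Z=0
after  3: x0=0xe5 x1=0xe1 x2=0xff x3=0x1a  N=0 Z=0
after  4: x0=0xe1 x1=0xe1 x2=0xff x3=0x1a  N=1 Z=0
after  5: x0=0x1e x1=0xe1 x2=0xff x3=0x1a  N=0 Z=0
after  6: x0=0x1e x1=0xff x2=0xff x3=0x1a  N=1 Z=0
-- IRQ taken; context saved, return-PC = 7 --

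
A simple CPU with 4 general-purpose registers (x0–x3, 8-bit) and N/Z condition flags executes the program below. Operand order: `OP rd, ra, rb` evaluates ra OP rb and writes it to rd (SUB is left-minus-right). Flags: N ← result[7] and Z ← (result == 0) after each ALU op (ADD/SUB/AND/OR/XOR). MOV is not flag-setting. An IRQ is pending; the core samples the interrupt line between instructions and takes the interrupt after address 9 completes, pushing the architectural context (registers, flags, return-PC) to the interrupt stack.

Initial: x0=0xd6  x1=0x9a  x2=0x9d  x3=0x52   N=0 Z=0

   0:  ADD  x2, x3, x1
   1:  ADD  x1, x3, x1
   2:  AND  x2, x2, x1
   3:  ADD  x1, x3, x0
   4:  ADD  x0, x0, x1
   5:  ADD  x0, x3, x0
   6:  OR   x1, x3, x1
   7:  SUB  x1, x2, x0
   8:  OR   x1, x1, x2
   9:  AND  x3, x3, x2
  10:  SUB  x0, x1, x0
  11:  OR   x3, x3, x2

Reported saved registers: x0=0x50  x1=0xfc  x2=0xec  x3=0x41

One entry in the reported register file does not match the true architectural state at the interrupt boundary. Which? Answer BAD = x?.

BAD = x3

after  0: x0=0xd6 x1=0x9a x2=0xec x3=0x52  N=1 Z=0
after  1: x0=0xd6 x1=0xec x2=0xec x3=0x52  N=1 Z=0
after  2: x0=0xd6 x1=0xec x2=0xec x3=0x52  N=1 Z=0
after  3: x0=0xd6 x1=0x28 x2=0xec x3=0x52  N=0 Z=0
after  4: x0=0xfe x1=0x28 x2=0xec x3=0x52  N=1 Z=0
after  5: x0=0x50 x1=0x28 x2=0xec x3=0x52  N=0 Z=0
after  6: x0=0x50 x1=0x7a x2=0xec x3=0x52  N=0 Z=0
after  7: x0=0x50 x1=0x9c x2=0xec x3=0x52  N=1 Z=0
after  8: x0=0x50 x1=0xfc x2=0xec x3=0x52  N=1 Z=0
after  9: x0=0x50 x1=0xfc x2=0xec x3=0x40  N=0 Z=0
-- IRQ taken; context saved, return-PC = 10 --
mismatch: x3: reported 0x41 vs actual 0x40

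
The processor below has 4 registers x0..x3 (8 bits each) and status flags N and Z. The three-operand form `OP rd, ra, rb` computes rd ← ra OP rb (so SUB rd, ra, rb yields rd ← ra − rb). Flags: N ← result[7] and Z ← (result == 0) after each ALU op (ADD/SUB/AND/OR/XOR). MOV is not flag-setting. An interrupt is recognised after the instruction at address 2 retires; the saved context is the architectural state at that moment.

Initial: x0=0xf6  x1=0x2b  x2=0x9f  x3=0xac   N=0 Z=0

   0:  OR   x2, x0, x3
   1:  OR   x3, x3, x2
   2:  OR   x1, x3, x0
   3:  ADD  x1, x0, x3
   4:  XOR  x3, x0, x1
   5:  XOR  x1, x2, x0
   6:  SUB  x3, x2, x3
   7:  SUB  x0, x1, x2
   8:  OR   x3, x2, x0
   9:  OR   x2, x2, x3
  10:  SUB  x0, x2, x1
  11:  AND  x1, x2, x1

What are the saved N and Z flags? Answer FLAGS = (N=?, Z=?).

after  0: x0=0xf6 x1=0x2b x2=0xfe x3=0xac  N=1 Z=0
after  1: x0=0xf6 x1=0x2b x2=0xfe x3=0xfe  N=1 Z=0
after  2: x0=0xf6 x1=0xfe x2=0xfe x3=0xfe  N=1 Z=0
-- IRQ taken; context saved, return-PC = 3 --

FLAGS = (N=1, Z=0)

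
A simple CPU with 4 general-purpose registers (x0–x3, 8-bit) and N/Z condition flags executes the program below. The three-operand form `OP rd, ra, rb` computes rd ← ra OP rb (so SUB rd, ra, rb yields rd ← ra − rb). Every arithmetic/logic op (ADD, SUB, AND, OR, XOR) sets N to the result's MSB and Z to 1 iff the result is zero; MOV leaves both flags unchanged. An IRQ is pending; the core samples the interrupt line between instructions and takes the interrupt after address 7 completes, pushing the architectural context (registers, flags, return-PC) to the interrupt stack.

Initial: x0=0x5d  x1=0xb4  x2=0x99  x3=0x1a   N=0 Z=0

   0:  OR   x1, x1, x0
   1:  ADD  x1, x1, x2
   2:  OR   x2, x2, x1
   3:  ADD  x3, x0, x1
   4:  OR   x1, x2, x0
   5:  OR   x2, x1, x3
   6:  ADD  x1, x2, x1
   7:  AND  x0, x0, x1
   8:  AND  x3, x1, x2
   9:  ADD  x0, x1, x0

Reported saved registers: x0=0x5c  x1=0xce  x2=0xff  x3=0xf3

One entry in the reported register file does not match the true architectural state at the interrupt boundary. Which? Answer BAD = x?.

BAD = x1

after  0: x0=0x5d x1=0xfd x2=0x99 x3=0x1a  N=1 Z=0
after  1: x0=0x5d x1=0x96 x2=0x99 x3=0x1a  N=1 Z=0
after  2: x0=0x5d x1=0x96 x2=0x9f x3=0x1a  N=1 Z=0
after  3: x0=0x5d x1=0x96 x2=0x9f x3=0xf3  N=1 Z=0
after  4: x0=0x5d x1=0xdf x2=0x9f x3=0xf3  N=1 Z=0
after  5: x0=0x5d x1=0xdf x2=0xff x3=0xf3  N=1 Z=0
after  6: x0=0x5d x1=0xde x2=0xff x3=0xf3  N=1 Z=0
after  7: x0=0x5c x1=0xde x2=0xff x3=0xf3  N=0 Z=0
-- IRQ taken; context saved, return-PC = 8 --
mismatch: x1: reported 0xce vs actual 0xde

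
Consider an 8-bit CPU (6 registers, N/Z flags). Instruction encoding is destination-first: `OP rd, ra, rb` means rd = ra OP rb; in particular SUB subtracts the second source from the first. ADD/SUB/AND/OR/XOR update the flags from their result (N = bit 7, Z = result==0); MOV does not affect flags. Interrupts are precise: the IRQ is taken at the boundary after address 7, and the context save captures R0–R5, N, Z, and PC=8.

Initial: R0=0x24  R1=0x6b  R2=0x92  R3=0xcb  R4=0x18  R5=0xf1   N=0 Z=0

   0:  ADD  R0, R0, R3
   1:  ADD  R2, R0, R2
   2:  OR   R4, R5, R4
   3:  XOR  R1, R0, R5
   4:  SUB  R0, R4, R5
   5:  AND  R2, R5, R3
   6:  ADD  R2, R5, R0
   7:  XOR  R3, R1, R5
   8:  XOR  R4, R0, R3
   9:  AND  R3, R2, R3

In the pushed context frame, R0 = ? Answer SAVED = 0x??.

after  0: R0=0xef R1=0x6b R2=0x92 R3=0xcb R4=0x18 R5=0xf1  N=1 Z=0
after  1: R0=0xef R1=0x6b R2=0x81 R3=0xcb R4=0x18 R5=0xf1  N=1 Z=0
after  2: R0=0xef R1=0x6b R2=0x81 R3=0xcb R4=0xf9 R5=0xf1  N=1 Z=0
after  3: R0=0xef R1=0x1e R2=0x81 R3=0xcb R4=0xf9 R5=0xf1  N=0 Z=0
after  4: R0=0x08 R1=0x1e R2=0x81 R3=0xcb R4=0xf9 R5=0xf1  N=0 Z=0
after  5: R0=0x08 R1=0x1e R2=0xc1 R3=0xcb R4=0xf9 R5=0xf1  N=1 Z=0
after  6: R0=0x08 R1=0x1e R2=0xf9 R3=0xcb R4=0xf9 R5=0xf1  N=1 Z=0
after  7: R0=0x08 R1=0x1e R2=0xf9 R3=0xef R4=0xf9 R5=0xf1  N=1 Z=0
-- IRQ taken; context saved, return-PC = 8 --

SAVED = 0x08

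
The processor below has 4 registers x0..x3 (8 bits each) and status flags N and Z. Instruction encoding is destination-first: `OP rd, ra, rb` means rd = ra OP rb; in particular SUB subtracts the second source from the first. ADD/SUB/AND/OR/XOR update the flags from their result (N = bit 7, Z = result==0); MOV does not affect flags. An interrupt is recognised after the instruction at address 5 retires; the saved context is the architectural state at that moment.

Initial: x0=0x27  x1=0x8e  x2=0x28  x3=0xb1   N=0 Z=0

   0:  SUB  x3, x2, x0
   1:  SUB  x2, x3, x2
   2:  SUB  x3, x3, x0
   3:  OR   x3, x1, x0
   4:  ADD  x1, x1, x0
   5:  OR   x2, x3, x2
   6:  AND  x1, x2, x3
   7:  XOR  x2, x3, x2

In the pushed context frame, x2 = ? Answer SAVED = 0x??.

SAVED = 0xff

after  0: x0=0x27 x1=0x8e x2=0x28 x3=0x01  N=0 Z=0
after  1: x0=0x27 x1=0x8e x2=0xd9 x3=0x01  N=1 Z=0
after  2: x0=0x27 x1=0x8e x2=0xd9 x3=0xda  N=1 Z=0
after  3: x0=0x27 x1=0x8e x2=0xd9 x3=0xaf  N=1 Z=0
after  4: x0=0x27 x1=0xb5 x2=0xd9 x3=0xaf  N=1 Z=0
after  5: x0=0x27 x1=0xb5 x2=0xff x3=0xaf  N=1 Z=0
-- IRQ taken; context saved, return-PC = 6 --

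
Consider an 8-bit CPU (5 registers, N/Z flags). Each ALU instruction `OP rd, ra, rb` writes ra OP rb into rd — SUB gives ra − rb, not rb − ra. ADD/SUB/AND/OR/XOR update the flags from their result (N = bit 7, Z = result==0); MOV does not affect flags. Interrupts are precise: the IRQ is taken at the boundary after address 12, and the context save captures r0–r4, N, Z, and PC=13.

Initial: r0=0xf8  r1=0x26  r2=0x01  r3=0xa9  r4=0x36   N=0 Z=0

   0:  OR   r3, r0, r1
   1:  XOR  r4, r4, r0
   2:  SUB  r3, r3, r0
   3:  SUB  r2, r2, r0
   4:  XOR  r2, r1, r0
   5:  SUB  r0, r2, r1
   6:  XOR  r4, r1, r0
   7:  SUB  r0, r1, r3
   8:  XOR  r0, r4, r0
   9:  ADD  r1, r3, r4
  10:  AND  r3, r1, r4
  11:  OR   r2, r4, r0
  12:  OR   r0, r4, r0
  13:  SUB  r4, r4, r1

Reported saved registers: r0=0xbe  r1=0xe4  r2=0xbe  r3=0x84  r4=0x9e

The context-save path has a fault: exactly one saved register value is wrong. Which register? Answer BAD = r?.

after  0: r0=0xf8 r1=0x26 r2=0x01 r3=0xfe r4=0x36  N=1 Z=0
after  1: r0=0xf8 r1=0x26 r2=0x01 r3=0xfe r4=0xce  N=1 Z=0
after  2: r0=0xf8 r1=0x26 r2=0x01 r3=0x06 r4=0xce  N=0 Z=0
after  3: r0=0xf8 r1=0x26 r2=0x09 r3=0x06 r4=0xce  N=0 Z=0
after  4: r0=0xf8 r1=0x26 r2=0xde r3=0x06 r4=0xce  N=1 Z=0
after  5: r0=0xb8 r1=0x26 r2=0xde r3=0x06 r4=0xce  N=1 Z=0
after  6: r0=0xb8 r1=0x26 r2=0xde r3=0x06 r4=0x9e  N=1 Z=0
after  7: r0=0x20 r1=0x26 r2=0xde r3=0x06 r4=0x9e  N=0 Z=0
after  8: r0=0xbe r1=0x26 r2=0xde r3=0x06 r4=0x9e  N=1 Z=0
after  9: r0=0xbe r1=0xa4 r2=0xde r3=0x06 r4=0x9e  N=1 Z=0
after 10: r0=0xbe r1=0xa4 r2=0xde r3=0x84 r4=0x9e  N=1 Z=0
after 11: r0=0xbe r1=0xa4 r2=0xbe r3=0x84 r4=0x9e  N=1 Z=0
after 12: r0=0xbe r1=0xa4 r2=0xbe r3=0x84 r4=0x9e  N=1 Z=0
-- IRQ taken; context saved, return-PC = 13 --
mismatch: r1: reported 0xe4 vs actual 0xa4

BAD = r1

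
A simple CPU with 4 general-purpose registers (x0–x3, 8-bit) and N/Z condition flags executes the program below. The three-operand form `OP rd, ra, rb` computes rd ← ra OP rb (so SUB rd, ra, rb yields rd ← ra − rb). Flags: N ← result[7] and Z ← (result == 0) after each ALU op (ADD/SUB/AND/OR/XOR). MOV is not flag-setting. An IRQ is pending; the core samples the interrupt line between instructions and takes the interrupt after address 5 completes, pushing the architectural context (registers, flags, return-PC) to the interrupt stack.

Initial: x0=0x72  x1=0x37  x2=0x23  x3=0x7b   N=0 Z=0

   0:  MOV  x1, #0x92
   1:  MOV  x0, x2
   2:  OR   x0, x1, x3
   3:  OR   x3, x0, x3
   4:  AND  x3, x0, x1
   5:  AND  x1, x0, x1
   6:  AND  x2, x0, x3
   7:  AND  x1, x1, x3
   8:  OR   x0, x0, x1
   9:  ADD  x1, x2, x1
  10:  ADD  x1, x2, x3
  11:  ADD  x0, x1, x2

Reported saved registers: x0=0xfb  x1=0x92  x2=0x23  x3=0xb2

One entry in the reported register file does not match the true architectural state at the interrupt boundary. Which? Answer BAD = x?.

after  0: x0=0x72 x1=0x92 x2=0x23 x3=0x7b  N=0 Z=0
after  1: x0=0x23 x1=0x92 x2=0x23 x3=0x7b  N=0 Z=0
after  2: x0=0xfb x1=0x92 x2=0x23 x3=0x7b  N=1 Z=0
after  3: x0=0xfb x1=0x92 x2=0x23 x3=0xfb  N=1 Z=0
after  4: x0=0xfb x1=0x92 x2=0x23 x3=0x92  N=1 Z=0
after  5: x0=0xfb x1=0x92 x2=0x23 x3=0x92  N=1 Z=0
-- IRQ taken; context saved, return-PC = 6 --
mismatch: x3: reported 0xb2 vs actual 0x92

BAD = x3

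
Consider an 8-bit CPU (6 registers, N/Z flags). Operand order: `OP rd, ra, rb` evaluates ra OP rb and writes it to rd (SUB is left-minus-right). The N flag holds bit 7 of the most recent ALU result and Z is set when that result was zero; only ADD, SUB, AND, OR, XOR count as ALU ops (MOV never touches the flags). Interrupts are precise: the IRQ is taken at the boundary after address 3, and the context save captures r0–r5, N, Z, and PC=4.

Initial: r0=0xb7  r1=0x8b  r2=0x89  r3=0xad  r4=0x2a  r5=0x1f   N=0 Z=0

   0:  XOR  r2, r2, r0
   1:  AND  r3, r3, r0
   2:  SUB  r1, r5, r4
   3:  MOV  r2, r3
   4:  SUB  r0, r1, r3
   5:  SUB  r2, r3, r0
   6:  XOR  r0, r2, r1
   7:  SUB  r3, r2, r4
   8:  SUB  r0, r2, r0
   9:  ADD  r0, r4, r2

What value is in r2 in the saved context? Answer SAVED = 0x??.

SAVED = 0xa5

after  0: r0=0xb7 r1=0x8b r2=0x3e r3=0xad r4=0x2a r5=0x1f  N=0 Z=0
after  1: r0=0xb7 r1=0x8b r2=0x3e r3=0xa5 r4=0x2a r5=0x1f  N=1 Z=0
after  2: r0=0xb7 r1=0xf5 r2=0x3e r3=0xa5 r4=0x2a r5=0x1f  N=1 Z=0
after  3: r0=0xb7 r1=0xf5 r2=0xa5 r3=0xa5 r4=0x2a r5=0x1f  N=1 Z=0
-- IRQ taken; context saved, return-PC = 4 --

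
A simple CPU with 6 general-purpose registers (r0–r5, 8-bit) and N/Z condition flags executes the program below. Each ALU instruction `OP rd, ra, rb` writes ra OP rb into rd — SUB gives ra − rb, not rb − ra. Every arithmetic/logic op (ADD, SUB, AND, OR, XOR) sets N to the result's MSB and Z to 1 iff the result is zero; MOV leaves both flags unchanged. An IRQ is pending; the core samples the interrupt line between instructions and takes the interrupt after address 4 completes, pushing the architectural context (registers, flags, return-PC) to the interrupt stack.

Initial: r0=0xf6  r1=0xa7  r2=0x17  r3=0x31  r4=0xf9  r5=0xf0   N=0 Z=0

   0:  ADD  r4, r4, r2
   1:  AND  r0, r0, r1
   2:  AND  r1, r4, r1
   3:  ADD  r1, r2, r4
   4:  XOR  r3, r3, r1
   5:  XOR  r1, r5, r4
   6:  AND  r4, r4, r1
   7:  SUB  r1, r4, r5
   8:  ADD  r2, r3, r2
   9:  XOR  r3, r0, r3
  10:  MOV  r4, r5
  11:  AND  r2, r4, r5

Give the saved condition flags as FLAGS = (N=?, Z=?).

after  0: r0=0xf6 r1=0xa7 r2=0x17 r3=0x31 r4=0x10 r5=0xf0  N=0 Z=0
after  1: r0=0xa6 r1=0xa7 r2=0x17 r3=0x31 r4=0x10 r5=0xf0  N=1 Z=0
after  2: r0=0xa6 r1=0x00 r2=0x17 r3=0x31 r4=0x10 r5=0xf0  N=0 Z=1
after  3: r0=0xa6 r1=0x27 r2=0x17 r3=0x31 r4=0x10 r5=0xf0  N=0 Z=0
after  4: r0=0xa6 r1=0x27 r2=0x17 r3=0x16 r4=0x10 r5=0xf0  N=0 Z=0
-- IRQ taken; context saved, return-PC = 5 --

FLAGS = (N=0, Z=0)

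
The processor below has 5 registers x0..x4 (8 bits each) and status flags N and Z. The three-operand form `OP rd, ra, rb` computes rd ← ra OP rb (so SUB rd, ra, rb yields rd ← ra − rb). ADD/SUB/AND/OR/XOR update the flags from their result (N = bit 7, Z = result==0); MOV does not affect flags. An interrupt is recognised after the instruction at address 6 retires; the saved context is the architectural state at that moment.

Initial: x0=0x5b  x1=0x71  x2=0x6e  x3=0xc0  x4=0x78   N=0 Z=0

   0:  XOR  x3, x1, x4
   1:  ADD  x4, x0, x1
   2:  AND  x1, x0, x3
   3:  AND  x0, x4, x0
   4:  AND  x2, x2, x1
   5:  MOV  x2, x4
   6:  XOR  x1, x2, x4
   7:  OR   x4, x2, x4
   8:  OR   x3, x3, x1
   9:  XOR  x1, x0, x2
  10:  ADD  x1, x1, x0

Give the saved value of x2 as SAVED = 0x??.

SAVED = 0xcc

after  0: x0=0x5b x1=0x71 x2=0x6e x3=0x09 x4=0x78  N=0 Z=0
after  1: x0=0x5b x1=0x71 x2=0x6e x3=0x09 x4=0xcc  N=1 Z=0
after  2: x0=0x5b x1=0x09 x2=0x6e x3=0x09 x4=0xcc  N=0 Z=0
after  3: x0=0x48 x1=0x09 x2=0x6e x3=0x09 x4=0xcc  N=0 Z=0
after  4: x0=0x48 x1=0x09 x2=0x08 x3=0x09 x4=0xcc  N=0 Z=0
after  5: x0=0x48 x1=0x09 x2=0xcc x3=0x09 x4=0xcc  N=0 Z=0
after  6: x0=0x48 x1=0x00 x2=0xcc x3=0x09 x4=0xcc  N=0 Z=1
-- IRQ taken; context saved, return-PC = 7 --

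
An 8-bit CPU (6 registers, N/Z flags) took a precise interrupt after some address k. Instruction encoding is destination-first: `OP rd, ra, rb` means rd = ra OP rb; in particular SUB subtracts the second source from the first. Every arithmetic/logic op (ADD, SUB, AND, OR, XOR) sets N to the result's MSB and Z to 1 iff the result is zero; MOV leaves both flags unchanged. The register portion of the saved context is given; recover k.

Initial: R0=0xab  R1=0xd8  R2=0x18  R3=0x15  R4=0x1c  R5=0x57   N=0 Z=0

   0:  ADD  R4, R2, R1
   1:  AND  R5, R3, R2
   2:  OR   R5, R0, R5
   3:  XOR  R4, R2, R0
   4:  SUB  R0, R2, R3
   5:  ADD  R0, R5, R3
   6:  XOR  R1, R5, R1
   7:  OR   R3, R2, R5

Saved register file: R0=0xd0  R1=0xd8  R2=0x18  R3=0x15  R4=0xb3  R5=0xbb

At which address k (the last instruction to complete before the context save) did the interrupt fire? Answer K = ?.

after  0: R0=0xab R1=0xd8 R2=0x18 R3=0x15 R4=0xf0 R5=0x57  N=1 Z=0
after  1: R0=0xab R1=0xd8 R2=0x18 R3=0x15 R4=0xf0 R5=0x10  N=0 Z=0
after  2: R0=0xab R1=0xd8 R2=0x18 R3=0x15 R4=0xf0 R5=0xbb  N=1 Z=0
after  3: R0=0xab R1=0xd8 R2=0x18 R3=0x15 R4=0xb3 R5=0xbb  N=1 Z=0
after  4: R0=0x03 R1=0xd8 R2=0x18 R3=0x15 R4=0xb3 R5=0xbb  N=0 Z=0
after  5: R0=0xd0 R1=0xd8 R2=0x18 R3=0x15 R4=0xb3 R5=0xbb  N=1 Z=0
-- IRQ taken; context saved, return-PC = 6 --

K = 5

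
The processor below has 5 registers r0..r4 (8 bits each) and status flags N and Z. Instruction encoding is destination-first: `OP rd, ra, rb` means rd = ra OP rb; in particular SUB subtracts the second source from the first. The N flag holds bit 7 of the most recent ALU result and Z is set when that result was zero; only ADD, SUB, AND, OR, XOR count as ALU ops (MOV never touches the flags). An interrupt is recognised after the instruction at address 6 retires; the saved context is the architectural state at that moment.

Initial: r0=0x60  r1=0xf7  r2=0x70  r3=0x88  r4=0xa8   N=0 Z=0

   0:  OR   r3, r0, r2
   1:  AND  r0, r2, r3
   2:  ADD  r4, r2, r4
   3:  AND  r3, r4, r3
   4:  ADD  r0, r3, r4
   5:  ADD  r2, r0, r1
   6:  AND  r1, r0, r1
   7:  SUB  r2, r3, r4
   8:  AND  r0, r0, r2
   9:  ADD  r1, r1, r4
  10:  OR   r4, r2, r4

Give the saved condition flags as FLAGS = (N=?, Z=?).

after  0: r0=0x60 r1=0xf7 r2=0x70 r3=0x70 r4=0xa8  N=0 Z=0
after  1: r0=0x70 r1=0xf7 r2=0x70 r3=0x70 r4=0xa8  N=0 Z=0
after  2: r0=0x70 r1=0xf7 r2=0x70 r3=0x70 r4=0x18  N=0 Z=0
after  3: r0=0x70 r1=0xf7 r2=0x70 r3=0x10 r4=0x18  N=0 Z=0
after  4: r0=0x28 r1=0xf7 r2=0x70 r3=0x10 r4=0x18  N=0 Z=0
after  5: r0=0x28 r1=0xf7 r2=0x1f r3=0x10 r4=0x18  N=0 Z=0
after  6: r0=0x28 r1=0x20 r2=0x1f r3=0x10 r4=0x18  N=0 Z=0
-- IRQ taken; context saved, return-PC = 7 --

FLAGS = (N=0, Z=0)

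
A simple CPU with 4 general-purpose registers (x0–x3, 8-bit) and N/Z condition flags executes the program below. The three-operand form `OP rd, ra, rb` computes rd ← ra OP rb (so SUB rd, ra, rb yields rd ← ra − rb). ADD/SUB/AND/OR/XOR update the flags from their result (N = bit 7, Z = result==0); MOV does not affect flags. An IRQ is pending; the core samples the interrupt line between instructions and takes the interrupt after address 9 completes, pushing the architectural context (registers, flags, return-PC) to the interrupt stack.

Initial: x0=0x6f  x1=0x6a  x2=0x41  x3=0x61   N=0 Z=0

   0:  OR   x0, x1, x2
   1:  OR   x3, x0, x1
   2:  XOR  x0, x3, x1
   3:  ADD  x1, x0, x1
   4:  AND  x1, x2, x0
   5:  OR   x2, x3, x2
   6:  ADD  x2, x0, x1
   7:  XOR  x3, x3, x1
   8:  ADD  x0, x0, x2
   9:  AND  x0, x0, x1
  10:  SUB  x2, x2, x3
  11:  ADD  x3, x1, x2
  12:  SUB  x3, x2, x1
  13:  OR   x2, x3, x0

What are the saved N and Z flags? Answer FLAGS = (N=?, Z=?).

after  0: x0=0x6b x1=0x6a x2=0x41 x3=0x61  N=0 Z=0
after  1: x0=0x6b x1=0x6a x2=0x41 x3=0x6b  N=0 Z=0
after  2: x0=0x01 x1=0x6a x2=0x41 x3=0x6b  N=0 Z=0
after  3: x0=0x01 x1=0x6b x2=0x41 x3=0x6b  N=0 Z=0
after  4: x0=0x01 x1=0x01 x2=0x41 x3=0x6b  N=0 Z=0
after  5: x0=0x01 x1=0x01 x2=0x6b x3=0x6b  N=0 Z=0
after  6: x0=0x01 x1=0x01 x2=0x02 x3=0x6b  N=0 Z=0
after  7: x0=0x01 x1=0x01 x2=0x02 x3=0x6a  N=0 Z=0
after  8: x0=0x03 x1=0x01 x2=0x02 x3=0x6a  N=0 Z=0
after  9: x0=0x01 x1=0x01 x2=0x02 x3=0x6a  N=0 Z=0
-- IRQ taken; context saved, return-PC = 10 --

FLAGS = (N=0, Z=0)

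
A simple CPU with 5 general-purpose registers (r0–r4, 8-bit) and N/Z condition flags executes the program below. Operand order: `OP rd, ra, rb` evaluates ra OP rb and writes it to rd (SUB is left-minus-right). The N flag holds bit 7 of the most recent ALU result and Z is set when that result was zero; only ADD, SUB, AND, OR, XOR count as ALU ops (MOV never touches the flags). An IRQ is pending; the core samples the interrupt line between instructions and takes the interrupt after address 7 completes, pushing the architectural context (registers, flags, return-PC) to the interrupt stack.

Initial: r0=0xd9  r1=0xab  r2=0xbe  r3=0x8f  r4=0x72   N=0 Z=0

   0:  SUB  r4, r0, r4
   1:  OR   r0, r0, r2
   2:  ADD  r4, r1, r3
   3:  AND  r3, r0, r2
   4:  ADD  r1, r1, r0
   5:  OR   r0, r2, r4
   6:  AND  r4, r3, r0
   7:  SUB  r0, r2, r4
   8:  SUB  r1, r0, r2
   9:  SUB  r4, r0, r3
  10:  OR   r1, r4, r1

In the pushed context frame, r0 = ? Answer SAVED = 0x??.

SAVED = 0x00

after  0: r0=0xd9 r1=0xab r2=0xbe r3=0x8f r4=0x67  N=0 Z=0
after  1: r0=0xff r1=0xab r2=0xbe r3=0x8f r4=0x67  N=1 Z=0
after  2: r0=0xff r1=0xab r2=0xbe r3=0x8f r4=0x3a  N=0 Z=0
after  3: r0=0xff r1=0xab r2=0xbe r3=0xbe r4=0x3a  N=1 Z=0
after  4: r0=0xff r1=0xaa r2=0xbe r3=0xbe r4=0x3a  N=1 Z=0
after  5: r0=0xbe r1=0xaa r2=0xbe r3=0xbe r4=0x3a  N=1 Z=0
after  6: r0=0xbe r1=0xaa r2=0xbe r3=0xbe r4=0xbe  N=1 Z=0
after  7: r0=0x00 r1=0xaa r2=0xbe r3=0xbe r4=0xbe  N=0 Z=1
-- IRQ taken; context saved, return-PC = 8 --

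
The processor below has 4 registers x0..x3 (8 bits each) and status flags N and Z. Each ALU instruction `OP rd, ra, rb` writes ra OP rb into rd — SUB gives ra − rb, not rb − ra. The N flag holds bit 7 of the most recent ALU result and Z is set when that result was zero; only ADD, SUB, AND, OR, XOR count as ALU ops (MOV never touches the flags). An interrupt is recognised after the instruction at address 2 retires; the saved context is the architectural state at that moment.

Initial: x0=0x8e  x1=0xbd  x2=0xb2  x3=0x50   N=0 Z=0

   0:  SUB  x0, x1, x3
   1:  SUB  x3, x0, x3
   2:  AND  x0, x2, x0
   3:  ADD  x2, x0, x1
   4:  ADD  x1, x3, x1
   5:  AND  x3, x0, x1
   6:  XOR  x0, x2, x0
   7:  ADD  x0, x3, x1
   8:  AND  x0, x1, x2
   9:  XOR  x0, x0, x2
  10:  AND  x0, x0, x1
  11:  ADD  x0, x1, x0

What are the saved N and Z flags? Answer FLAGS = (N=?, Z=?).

after  0: x0=0x6d x1=0xbd x2=0xb2 x3=0x50  N=0 Z=0
after  1: x0=0x6d x1=0xbd x2=0xb2 x3=0x1d  N=0 Z=0
after  2: x0=0x20 x1=0xbd x2=0xb2 x3=0x1d  N=0 Z=0
-- IRQ taken; context saved, return-PC = 3 --

FLAGS = (N=0, Z=0)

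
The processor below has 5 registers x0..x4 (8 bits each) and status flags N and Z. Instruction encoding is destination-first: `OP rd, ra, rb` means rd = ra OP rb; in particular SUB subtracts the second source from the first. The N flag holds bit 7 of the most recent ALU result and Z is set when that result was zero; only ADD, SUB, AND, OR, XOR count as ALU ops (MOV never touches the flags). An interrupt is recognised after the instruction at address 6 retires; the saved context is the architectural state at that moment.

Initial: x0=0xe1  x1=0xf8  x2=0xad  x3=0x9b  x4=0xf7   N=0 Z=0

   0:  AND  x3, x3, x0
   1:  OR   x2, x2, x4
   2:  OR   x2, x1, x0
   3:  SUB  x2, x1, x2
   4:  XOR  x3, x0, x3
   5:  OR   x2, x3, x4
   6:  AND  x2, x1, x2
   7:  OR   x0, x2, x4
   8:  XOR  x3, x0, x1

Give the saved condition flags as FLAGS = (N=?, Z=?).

after  0: x0=0xe1 x1=0xf8 x2=0xad x3=0x81 x4=0xf7  N=1 Z=0
after  1: x0=0xe1 x1=0xf8 x2=0xff x3=0x81 x4=0xf7  N=1 Z=0
after  2: x0=0xe1 x1=0xf8 x2=0xf9 x3=0x81 x4=0xf7  N=1 Z=0
after  3: x0=0xe1 x1=0xf8 x2=0xff x3=0x81 x4=0xf7  N=1 Z=0
after  4: x0=0xe1 x1=0xf8 x2=0xff x3=0x60 x4=0xf7  N=0 Z=0
after  5: x0=0xe1 x1=0xf8 x2=0xf7 x3=0x60 x4=0xf7  N=1 Z=0
after  6: x0=0xe1 x1=0xf8 x2=0xf0 x3=0x60 x4=0xf7  N=1 Z=0
-- IRQ taken; context saved, return-PC = 7 --

FLAGS = (N=1, Z=0)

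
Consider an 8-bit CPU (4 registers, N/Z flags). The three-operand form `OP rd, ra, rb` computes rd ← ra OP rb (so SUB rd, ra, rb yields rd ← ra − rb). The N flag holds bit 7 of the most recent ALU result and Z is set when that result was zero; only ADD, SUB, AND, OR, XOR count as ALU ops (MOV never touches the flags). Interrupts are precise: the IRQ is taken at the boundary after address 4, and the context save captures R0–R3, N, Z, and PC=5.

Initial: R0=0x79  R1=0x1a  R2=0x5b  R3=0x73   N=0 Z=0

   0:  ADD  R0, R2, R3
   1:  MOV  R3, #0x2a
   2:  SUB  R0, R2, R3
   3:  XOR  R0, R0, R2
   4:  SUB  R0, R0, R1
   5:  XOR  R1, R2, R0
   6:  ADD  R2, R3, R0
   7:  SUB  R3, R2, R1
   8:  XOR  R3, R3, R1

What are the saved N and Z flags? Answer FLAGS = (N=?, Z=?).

FLAGS = (N=0, Z=0)

after  0: R0=0xce R1=0x1a R2=0x5b R3=0x73  N=1 Z=0
after  1: R0=0xce R1=0x1a R2=0x5b R3=0x2a  N=1 Z=0
after  2: R0=0x31 R1=0x1a R2=0x5b R3=0x2a  N=0 Z=0
after  3: R0=0x6a R1=0x1a R2=0x5b R3=0x2a  N=0 Z=0
after  4: R0=0x50 R1=0x1a R2=0x5b R3=0x2a  N=0 Z=0
-- IRQ taken; context saved, return-PC = 5 --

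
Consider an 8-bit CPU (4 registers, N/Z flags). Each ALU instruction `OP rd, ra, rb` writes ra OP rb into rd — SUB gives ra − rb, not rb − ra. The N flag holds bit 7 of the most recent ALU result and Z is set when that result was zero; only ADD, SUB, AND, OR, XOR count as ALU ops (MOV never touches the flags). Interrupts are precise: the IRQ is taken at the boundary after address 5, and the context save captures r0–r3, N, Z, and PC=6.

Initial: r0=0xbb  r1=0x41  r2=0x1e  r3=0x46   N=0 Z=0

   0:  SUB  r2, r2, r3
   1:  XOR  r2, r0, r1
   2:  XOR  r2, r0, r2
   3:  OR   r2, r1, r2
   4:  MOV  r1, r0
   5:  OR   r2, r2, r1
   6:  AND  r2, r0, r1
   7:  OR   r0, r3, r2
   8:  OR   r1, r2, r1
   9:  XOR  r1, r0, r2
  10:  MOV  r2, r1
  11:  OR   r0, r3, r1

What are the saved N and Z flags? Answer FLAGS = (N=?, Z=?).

FLAGS = (N=1, Z=0)

after  0: r0=0xbb r1=0x41 r2=0xd8 r3=0x46  N=1 Z=0
after  1: r0=0xbb r1=0x41 r2=0xfa r3=0x46  N=1 Z=0
after  2: r0=0xbb r1=0x41 r2=0x41 r3=0x46  N=0 Z=0
after  3: r0=0xbb r1=0x41 r2=0x41 r3=0x46  N=0 Z=0
after  4: r0=0xbb r1=0xbb r2=0x41 r3=0x46  N=0 Z=0
after  5: r0=0xbb r1=0xbb r2=0xfb r3=0x46  N=1 Z=0
-- IRQ taken; context saved, return-PC = 6 --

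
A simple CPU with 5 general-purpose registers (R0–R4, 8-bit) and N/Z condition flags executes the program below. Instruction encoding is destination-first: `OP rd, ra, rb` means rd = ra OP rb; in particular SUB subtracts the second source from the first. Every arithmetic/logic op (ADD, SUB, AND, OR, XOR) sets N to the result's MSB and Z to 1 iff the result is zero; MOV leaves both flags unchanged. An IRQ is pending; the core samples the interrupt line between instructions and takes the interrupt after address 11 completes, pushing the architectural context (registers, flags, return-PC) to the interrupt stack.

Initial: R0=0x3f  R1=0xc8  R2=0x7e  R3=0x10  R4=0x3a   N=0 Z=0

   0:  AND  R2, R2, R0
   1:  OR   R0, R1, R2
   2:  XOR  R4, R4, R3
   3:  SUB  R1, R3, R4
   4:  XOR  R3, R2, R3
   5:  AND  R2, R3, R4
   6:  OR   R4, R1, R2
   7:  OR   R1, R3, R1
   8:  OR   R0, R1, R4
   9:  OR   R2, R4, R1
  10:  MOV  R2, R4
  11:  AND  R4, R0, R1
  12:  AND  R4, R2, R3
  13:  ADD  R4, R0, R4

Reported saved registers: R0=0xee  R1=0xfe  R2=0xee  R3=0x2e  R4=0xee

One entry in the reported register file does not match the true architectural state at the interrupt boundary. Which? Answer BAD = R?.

BAD = R1

after  0: R0=0x3f R1=0xc8 R2=0x3e R3=0x10 R4=0x3a  N=0 Z=0
after  1: R0=0xfe R1=0xc8 R2=0x3e R3=0x10 R4=0x3a  N=1 Z=0
after  2: R0=0xfe R1=0xc8 R2=0x3e R3=0x10 R4=0x2a  N=0 Z=0
after  3: R0=0xfe R1=0xe6 R2=0x3e R3=0x10 R4=0x2a  N=1 Z=0
after  4: R0=0xfe R1=0xe6 R2=0x3e R3=0x2e R4=0x2a  N=0 Z=0
after  5: R0=0xfe R1=0xe6 R2=0x2a R3=0x2e R4=0x2a  N=0 Z=0
after  6: R0=0xfe R1=0xe6 R2=0x2a R3=0x2e R4=0xee  N=1 Z=0
after  7: R0=0xfe R1=0xee R2=0x2a R3=0x2e R4=0xee  N=1 Z=0
after  8: R0=0xee R1=0xee R2=0x2a R3=0x2e R4=0xee  N=1 Z=0
after  9: R0=0xee R1=0xee R2=0xee R3=0x2e R4=0xee  N=1 Z=0
after 10: R0=0xee R1=0xee R2=0xee R3=0x2e R4=0xee  N=1 Z=0
after 11: R0=0xee R1=0xee R2=0xee R3=0x2e R4=0xee  N=1 Z=0
-- IRQ taken; context saved, return-PC = 12 --
mismatch: R1: reported 0xfe vs actual 0xee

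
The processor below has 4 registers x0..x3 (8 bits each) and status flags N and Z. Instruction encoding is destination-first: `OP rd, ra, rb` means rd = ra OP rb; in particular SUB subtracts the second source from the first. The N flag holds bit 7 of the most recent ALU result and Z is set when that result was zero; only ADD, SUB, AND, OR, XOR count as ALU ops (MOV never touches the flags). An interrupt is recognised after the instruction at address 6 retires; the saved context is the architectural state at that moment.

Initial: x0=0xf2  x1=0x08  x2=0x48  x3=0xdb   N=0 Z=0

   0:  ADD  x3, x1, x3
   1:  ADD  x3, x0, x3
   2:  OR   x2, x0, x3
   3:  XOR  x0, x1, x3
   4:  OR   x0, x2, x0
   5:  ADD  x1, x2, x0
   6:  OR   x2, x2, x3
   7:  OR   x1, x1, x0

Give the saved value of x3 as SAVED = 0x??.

after  0: x0=0xf2 x1=0x08 x2=0x48 x3=0xe3  N=1 Z=0
after  1: x0=0xf2 x1=0x08 x2=0x48 x3=0xd5  N=1 Z=0
after  2: x0=0xf2 x1=0x08 x2=0xf7 x3=0xd5  N=1 Z=0
after  3: x0=0xdd x1=0x08 x2=0xf7 x3=0xd5  N=1 Z=0
after  4: x0=0xff x1=0x08 x2=0xf7 x3=0xd5  N=1 Z=0
after  5: x0=0xff x1=0xf6 x2=0xf7 x3=0xd5  N=1 Z=0
after  6: x0=0xff x1=0xf6 x2=0xf7 x3=0xd5  N=1 Z=0
-- IRQ taken; context saved, return-PC = 7 --

SAVED = 0xd5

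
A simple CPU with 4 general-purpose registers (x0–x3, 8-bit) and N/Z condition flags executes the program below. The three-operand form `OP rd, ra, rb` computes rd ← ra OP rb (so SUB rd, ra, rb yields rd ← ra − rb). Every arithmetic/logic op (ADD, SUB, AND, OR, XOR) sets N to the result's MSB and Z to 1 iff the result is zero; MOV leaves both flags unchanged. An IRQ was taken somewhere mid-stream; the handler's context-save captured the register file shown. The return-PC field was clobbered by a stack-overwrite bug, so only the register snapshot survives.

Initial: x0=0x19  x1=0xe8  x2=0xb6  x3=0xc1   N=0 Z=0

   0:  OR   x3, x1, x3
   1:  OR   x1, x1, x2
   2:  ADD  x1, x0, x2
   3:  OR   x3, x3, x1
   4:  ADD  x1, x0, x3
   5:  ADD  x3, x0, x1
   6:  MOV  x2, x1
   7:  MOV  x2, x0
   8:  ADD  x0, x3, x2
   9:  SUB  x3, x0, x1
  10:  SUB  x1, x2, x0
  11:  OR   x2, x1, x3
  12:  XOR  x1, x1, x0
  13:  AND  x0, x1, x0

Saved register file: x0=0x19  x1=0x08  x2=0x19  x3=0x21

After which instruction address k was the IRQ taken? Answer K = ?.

K = 7

after  0: x0=0x19 x1=0xe8 x2=0xb6 x3=0xe9  N=1 Z=0
after  1: x0=0x19 x1=0xfe x2=0xb6 x3=0xe9  N=1 Z=0
after  2: x0=0x19 x1=0xcf x2=0xb6 x3=0xe9  N=1 Z=0
after  3: x0=0x19 x1=0xcf x2=0xb6 x3=0xef  N=1 Z=0
after  4: x0=0x19 x1=0x08 x2=0xb6 x3=0xef  N=0 Z=0
after  5: x0=0x19 x1=0x08 x2=0xb6 x3=0x21  N=0 Z=0
after  6: x0=0x19 x1=0x08 x2=0x08 x3=0x21  N=0 Z=0
after  7: x0=0x19 x1=0x08 x2=0x19 x3=0x21  N=0 Z=0
-- IRQ taken; context saved, return-PC = 8 --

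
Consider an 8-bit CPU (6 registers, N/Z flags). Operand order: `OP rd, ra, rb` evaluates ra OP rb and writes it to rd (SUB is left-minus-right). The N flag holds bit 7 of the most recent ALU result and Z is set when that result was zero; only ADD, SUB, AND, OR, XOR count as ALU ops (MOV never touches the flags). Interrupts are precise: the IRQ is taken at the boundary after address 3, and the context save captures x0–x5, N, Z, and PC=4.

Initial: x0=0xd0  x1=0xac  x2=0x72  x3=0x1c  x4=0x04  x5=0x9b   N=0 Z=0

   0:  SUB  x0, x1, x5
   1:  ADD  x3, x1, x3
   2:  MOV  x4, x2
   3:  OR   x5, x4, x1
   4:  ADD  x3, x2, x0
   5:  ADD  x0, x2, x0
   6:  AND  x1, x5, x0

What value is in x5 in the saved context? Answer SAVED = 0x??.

SAVED = 0xfe

after  0: x0=0x11 x1=0xac x2=0x72 x3=0x1c x4=0x04 x5=0x9b  N=0 Z=0
after  1: x0=0x11 x1=0xac x2=0x72 x3=0xc8 x4=0x04 x5=0x9b  N=1 Z=0
after  2: x0=0x11 x1=0xac x2=0x72 x3=0xc8 x4=0x72 x5=0x9b  N=1 Z=0
after  3: x0=0x11 x1=0xac x2=0x72 x3=0xc8 x4=0x72 x5=0xfe  N=1 Z=0
-- IRQ taken; context saved, return-PC = 4 --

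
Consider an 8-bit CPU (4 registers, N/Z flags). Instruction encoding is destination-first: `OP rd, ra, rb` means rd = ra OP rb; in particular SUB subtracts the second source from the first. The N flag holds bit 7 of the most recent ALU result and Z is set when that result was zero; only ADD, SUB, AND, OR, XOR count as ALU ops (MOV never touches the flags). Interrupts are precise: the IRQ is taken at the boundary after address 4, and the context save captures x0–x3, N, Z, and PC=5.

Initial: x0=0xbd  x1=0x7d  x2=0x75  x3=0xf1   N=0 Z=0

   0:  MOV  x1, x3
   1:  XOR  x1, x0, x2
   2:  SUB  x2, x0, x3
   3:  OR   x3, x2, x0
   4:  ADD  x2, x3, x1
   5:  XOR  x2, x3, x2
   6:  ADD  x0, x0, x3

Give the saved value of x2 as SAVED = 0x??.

after  0: x0=0xbd x1=0xf1 x2=0x75 x3=0xf1  N=0 Z=0
after  1: x0=0xbd x1=0xc8 x2=0x75 x3=0xf1  N=1 Z=0
after  2: x0=0xbd x1=0xc8 x2=0xcc x3=0xf1  N=1 Z=0
after  3: x0=0xbd x1=0xc8 x2=0xcc x3=0xfd  N=1 Z=0
after  4: x0=0xbd x1=0xc8 x2=0xc5 x3=0xfd  N=1 Z=0
-- IRQ taken; context saved, return-PC = 5 --

SAVED = 0xc5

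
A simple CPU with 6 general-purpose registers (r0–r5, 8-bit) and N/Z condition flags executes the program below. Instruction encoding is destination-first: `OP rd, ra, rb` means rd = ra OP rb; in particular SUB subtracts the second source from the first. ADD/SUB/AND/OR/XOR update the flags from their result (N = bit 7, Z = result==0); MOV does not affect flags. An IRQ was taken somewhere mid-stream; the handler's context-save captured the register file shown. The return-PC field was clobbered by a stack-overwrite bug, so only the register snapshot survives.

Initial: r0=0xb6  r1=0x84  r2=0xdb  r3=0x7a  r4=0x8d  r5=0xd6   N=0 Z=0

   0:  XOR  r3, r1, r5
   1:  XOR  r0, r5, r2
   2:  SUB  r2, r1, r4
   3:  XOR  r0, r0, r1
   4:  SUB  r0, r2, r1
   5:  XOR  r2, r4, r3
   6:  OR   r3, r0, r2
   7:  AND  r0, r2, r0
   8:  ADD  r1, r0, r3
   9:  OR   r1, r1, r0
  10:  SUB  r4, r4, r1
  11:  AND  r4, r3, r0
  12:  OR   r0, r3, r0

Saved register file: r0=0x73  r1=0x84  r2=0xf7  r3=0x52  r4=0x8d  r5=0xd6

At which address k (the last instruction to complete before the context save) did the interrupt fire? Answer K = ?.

K = 4

after  0: r0=0xb6 r1=0x84 r2=0xdb r3=0x52 r4=0x8d r5=0xd6  N=0 Z=0
after  1: r0=0x0d r1=0x84 r2=0xdb r3=0x52 r4=0x8d r5=0xd6  N=0 Z=0
after  2: r0=0x0d r1=0x84 r2=0xf7 r3=0x52 r4=0x8d r5=0xd6  N=1 Z=0
after  3: r0=0x89 r1=0x84 r2=0xf7 r3=0x52 r4=0x8d r5=0xd6  N=1 Z=0
after  4: r0=0x73 r1=0x84 r2=0xf7 r3=0x52 r4=0x8d r5=0xd6  N=0 Z=0
-- IRQ taken; context saved, return-PC = 5 --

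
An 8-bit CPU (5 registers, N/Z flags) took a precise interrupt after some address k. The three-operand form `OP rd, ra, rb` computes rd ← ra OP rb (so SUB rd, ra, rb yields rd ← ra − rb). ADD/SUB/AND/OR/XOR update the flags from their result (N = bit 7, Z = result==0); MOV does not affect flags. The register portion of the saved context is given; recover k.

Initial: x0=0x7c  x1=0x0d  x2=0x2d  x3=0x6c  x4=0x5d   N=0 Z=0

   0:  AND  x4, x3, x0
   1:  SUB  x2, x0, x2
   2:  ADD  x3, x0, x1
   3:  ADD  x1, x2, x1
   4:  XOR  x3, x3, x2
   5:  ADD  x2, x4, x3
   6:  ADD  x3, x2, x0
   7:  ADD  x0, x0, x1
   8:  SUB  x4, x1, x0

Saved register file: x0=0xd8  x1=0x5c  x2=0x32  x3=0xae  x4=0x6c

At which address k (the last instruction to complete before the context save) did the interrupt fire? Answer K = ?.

after  0: x0=0x7c x1=0x0d x2=0x2d x3=0x6c x4=0x6c  N=0 Z=0
after  1: x0=0x7c x1=0x0d x2=0x4f x3=0x6c x4=0x6c  N=0 Z=0
after  2: x0=0x7c x1=0x0d x2=0x4f x3=0x89 x4=0x6c  N=1 Z=0
after  3: x0=0x7c x1=0x5c x2=0x4f x3=0x89 x4=0x6c  N=0 Z=0
after  4: x0=0x7c x1=0x5c x2=0x4f x3=0xc6 x4=0x6c  N=1 Z=0
after  5: x0=0x7c x1=0x5c x2=0x32 x3=0xc6 x4=0x6c  N=0 Z=0
after  6: x0=0x7c x1=0x5c x2=0x32 x3=0xae x4=0x6c  N=1 Z=0
after  7: x0=0xd8 x1=0x5c x2=0x32 x3=0xae x4=0x6c  N=1 Z=0
-- IRQ taken; context saved, return-PC = 8 --

K = 7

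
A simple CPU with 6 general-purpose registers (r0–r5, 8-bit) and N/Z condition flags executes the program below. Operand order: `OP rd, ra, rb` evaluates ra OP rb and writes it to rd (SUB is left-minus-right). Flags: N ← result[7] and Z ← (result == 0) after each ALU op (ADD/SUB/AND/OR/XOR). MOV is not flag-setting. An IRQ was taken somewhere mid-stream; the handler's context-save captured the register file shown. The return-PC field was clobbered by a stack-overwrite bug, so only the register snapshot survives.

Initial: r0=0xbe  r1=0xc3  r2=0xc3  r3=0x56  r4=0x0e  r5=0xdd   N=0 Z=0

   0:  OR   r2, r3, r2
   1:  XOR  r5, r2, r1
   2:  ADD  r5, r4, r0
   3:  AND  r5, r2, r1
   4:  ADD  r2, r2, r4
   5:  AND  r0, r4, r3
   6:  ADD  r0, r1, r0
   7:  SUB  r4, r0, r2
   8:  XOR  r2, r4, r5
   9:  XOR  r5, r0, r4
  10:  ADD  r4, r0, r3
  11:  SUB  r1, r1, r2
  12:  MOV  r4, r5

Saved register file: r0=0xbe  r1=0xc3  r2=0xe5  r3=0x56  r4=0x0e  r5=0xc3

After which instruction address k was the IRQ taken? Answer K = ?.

K = 4

after  0: r0=0xbe r1=0xc3 r2=0xd7 r3=0x56 r4=0x0e r5=0xdd  N=1 Z=0
after  1: r0=0xbe r1=0xc3 r2=0xd7 r3=0x56 r4=0x0e r5=0x14  N=0 Z=0
after  2: r0=0xbe r1=0xc3 r2=0xd7 r3=0x56 r4=0x0e r5=0xcc  N=1 Z=0
after  3: r0=0xbe r1=0xc3 r2=0xd7 r3=0x56 r4=0x0e r5=0xc3  N=1 Z=0
after  4: r0=0xbe r1=0xc3 r2=0xe5 r3=0x56 r4=0x0e r5=0xc3  N=1 Z=0
-- IRQ taken; context saved, return-PC = 5 --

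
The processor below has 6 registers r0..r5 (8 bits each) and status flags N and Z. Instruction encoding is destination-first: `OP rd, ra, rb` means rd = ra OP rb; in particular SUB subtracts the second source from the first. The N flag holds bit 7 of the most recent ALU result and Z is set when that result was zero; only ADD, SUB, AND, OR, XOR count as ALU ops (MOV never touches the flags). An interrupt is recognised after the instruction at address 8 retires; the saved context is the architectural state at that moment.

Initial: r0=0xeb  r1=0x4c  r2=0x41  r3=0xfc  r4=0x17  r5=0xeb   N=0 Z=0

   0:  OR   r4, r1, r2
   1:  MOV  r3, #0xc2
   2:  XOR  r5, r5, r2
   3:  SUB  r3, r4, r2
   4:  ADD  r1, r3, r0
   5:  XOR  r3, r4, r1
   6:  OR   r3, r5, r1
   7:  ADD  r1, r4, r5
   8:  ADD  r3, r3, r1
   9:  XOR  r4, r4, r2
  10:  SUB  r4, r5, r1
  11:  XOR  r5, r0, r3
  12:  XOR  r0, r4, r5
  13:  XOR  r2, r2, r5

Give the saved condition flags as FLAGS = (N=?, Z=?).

after  0: r0=0xeb r1=0x4c r2=0x41 r3=0xfc r4=0x4d r5=0xeb  N=0 Z=0
after  1: r0=0xeb r1=0x4c r2=0x41 r3=0xc2 r4=0x4d r5=0xeb  N=0 Z=0
after  2: r0=0xeb r1=0x4c r2=0x41 r3=0xc2 r4=0x4d r5=0xaa  N=1 Z=0
after  3: r0=0xeb r1=0x4c r2=0x41 r3=0x0c r4=0x4d r5=0xaa  N=0 Z=0
after  4: r0=0xeb r1=0xf7 r2=0x41 r3=0x0c r4=0x4d r5=0xaa  N=1 Z=0
after  5: r0=0xeb r1=0xf7 r2=0x41 r3=0xba r4=0x4d r5=0xaa  N=1 Z=0
after  6: r0=0xeb r1=0xf7 r2=0x41 r3=0xff r4=0x4d r5=0xaa  N=1 Z=0
after  7: r0=0xeb r1=0xf7 r2=0x41 r3=0xff r4=0x4d r5=0xaa  N=1 Z=0
after  8: r0=0xeb r1=0xf7 r2=0x41 r3=0xf6 r4=0x4d r5=0xaa  N=1 Z=0
-- IRQ taken; context saved, return-PC = 9 --

FLAGS = (N=1, Z=0)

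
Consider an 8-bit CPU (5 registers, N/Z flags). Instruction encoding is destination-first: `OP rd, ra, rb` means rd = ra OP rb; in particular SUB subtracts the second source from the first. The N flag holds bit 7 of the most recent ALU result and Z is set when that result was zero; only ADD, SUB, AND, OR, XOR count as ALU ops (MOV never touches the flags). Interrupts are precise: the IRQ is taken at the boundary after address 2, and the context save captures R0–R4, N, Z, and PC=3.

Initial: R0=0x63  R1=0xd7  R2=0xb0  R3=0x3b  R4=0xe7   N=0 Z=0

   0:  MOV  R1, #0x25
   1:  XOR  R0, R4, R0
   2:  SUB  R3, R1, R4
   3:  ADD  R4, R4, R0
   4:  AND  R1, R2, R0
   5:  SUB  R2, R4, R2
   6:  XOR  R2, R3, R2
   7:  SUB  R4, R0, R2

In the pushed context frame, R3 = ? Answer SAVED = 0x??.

SAVED = 0x3e

after  0: R0=0x63 R1=0x25 R2=0xb0 R3=0x3b R4=0xe7  N=0 Z=0
after  1: R0=0x84 R1=0x25 R2=0xb0 R3=0x3b R4=0xe7  N=1 Z=0
after  2: R0=0x84 R1=0x25 R2=0xb0 R3=0x3e R4=0xe7  N=0 Z=0
-- IRQ taken; context saved, return-PC = 3 --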